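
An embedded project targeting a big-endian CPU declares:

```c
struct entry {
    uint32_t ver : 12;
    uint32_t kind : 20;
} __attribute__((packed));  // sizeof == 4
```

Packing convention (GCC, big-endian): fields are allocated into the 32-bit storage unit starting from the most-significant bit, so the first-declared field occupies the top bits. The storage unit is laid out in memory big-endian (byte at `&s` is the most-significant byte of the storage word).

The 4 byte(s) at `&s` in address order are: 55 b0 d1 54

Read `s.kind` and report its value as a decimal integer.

53588

[0]=0x55 [1]=0xb0 [2]=0xd1 [3]=0x54 (big-endian) → word 0x55b0d154
ver:12 @ bit 20 → (0x55b0d154>>20)&0xfff = 0x55b
kind:20 @ bit 0 → (0x55b0d154>>0)&0xfffff = 0xd154  ←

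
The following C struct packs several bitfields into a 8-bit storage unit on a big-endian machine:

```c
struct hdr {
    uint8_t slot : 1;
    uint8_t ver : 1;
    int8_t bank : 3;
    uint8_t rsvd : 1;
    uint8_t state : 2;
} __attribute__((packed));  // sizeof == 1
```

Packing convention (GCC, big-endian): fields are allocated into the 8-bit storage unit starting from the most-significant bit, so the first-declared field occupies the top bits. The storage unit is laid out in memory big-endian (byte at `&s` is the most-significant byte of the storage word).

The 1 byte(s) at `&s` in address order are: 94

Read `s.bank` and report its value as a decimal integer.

[0]=0x94 (big-endian) → word 0x94
slot:1 @ bit 7 → (0x94>>7)&0x1 = 0x1
ver:1 @ bit 6 → (0x94>>6)&0x1 = 0x0
bank:3 @ bit 3 → (0x94>>3)&0x7 = 0x2  ←
rsvd:1 @ bit 2 → (0x94>>2)&0x1 = 0x1
state:2 @ bit 0 → (0x94>>0)&0x3 = 0x0
bank signed 3b, MSB=0: value = 2

2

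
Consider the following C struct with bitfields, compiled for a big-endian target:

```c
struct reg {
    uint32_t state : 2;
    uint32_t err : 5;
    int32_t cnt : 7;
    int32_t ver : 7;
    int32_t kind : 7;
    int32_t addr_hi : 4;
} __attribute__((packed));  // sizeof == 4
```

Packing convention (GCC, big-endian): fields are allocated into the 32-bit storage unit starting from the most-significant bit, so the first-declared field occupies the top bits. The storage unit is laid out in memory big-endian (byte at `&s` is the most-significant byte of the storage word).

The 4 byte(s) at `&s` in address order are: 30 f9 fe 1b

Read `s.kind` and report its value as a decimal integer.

-31

[0]=0x30 [1]=0xf9 [2]=0xfe [3]=0x1b (big-endian) → word 0x30f9fe1b
state [30+:2] = (word>>30) & 0x3 = 0
err [25+:5] = (word>>25) & 0x1f = 24
cnt [18+:7] = (word>>18) & 0x7f = 62
ver [11+:7] = (word>>11) & 0x7f = 63
kind [4+:7] = (word>>4) & 0x7f = 97  ←
addr_hi [0+:4] = (word>>0) & 0xf = 11
kind signed 7b, MSB=1: 97 - 128 = -31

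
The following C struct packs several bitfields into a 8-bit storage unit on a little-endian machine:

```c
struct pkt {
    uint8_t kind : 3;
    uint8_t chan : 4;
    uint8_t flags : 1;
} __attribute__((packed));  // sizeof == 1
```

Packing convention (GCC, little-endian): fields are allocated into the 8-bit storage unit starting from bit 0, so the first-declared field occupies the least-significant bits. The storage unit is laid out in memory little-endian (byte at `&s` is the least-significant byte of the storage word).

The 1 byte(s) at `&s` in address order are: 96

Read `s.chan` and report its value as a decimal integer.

2

[0]=0x96 (little-endian) → word 0x96
kind [0+:3] = (word>>0) & 0x7 = 6
chan [3+:4] = (word>>3) & 0xf = 2  ←
flags [7+:1] = (word>>7) & 0x1 = 1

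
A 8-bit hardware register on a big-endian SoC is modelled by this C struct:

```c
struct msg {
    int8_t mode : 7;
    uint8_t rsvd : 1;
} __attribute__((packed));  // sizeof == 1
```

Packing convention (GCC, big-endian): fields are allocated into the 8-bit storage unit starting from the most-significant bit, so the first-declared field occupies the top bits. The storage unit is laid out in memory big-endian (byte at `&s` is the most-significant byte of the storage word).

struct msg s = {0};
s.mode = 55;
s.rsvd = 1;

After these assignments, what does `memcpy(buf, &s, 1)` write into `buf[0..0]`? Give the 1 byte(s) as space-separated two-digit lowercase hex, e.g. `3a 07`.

6f

[1+:7] mode=55 & 0x7f = 0x37; word=0x6e
[0+:1] rsvd=1 & 0x1 = 0x1; word=0x6f
word = 0x6f → big-endian bytes:
  [0]=0x6f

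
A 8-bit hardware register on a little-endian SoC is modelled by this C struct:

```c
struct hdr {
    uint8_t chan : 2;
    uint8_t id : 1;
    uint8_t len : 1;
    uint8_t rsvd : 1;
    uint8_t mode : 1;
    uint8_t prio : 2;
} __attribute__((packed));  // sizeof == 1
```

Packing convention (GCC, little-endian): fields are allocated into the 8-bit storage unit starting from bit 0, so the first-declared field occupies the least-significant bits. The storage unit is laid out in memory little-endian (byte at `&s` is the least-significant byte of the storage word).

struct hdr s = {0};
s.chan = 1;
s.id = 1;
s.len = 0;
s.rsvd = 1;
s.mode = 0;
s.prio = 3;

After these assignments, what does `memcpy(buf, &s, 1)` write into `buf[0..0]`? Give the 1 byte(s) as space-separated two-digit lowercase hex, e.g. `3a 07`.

d5

chan (2b) val=1 bits=0x1 at bit 0: 0x01
id (1b) val=1 bits=0x1 at bit 2: 0x05
len (1b) val=0 bits=0x0 at bit 3: 0x05
rsvd (1b) val=1 bits=0x1 at bit 4: 0x15
mode (1b) val=0 bits=0x0 at bit 5: 0x15
prio (2b) val=3 bits=0x3 at bit 6: 0xd5
word = 0xd5 → little-endian bytes:
  [0]=0xd5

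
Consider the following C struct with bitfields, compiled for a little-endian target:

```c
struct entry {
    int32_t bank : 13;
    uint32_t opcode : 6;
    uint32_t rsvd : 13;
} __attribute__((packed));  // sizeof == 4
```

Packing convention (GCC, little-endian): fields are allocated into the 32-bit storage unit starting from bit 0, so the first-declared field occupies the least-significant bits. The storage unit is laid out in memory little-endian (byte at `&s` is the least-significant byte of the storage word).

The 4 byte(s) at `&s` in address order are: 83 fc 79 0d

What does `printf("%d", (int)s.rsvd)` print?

431

[0]=0x83 [1]=0xfc [2]=0x79 [3]=0x0d (little-endian) → word 0x0d79fc83
bank:13 @ bit 0 → (0x0d79fc83>>0)&0x1fff = 0x1c83
opcode:6 @ bit 13 → (0x0d79fc83>>13)&0x3f = 0xf
rsvd:13 @ bit 19 → (0x0d79fc83>>19)&0x1fff = 0x1af  ←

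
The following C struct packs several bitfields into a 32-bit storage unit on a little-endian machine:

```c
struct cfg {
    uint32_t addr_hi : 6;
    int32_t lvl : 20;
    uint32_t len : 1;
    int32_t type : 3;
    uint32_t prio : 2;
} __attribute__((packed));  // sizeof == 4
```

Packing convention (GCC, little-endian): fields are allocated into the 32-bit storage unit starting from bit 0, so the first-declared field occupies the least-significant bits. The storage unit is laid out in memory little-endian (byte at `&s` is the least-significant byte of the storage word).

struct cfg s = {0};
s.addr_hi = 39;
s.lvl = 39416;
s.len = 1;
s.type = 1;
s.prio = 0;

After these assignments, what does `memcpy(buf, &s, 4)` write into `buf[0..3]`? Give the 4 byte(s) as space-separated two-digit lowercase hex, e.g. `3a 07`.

27 7e 26 0c

[0+:6] addr_hi=39 & 0x3f = 0x27; word=0x00000027
[6+:20] lvl=39416 & 0xfffff = 0x99f8; word=0x00267e27
[26+:1] len=1 & 0x1 = 0x1; word=0x04267e27
[27+:3] type=1 & 0x7 = 0x1; word=0x0c267e27
[30+:2] prio=0 & 0x3 = 0x0; word=0x0c267e27
word = 0x0c267e27 → little-endian bytes:
  [0]=0x27  [1]=0x7e  [2]=0x26  [3]=0x0c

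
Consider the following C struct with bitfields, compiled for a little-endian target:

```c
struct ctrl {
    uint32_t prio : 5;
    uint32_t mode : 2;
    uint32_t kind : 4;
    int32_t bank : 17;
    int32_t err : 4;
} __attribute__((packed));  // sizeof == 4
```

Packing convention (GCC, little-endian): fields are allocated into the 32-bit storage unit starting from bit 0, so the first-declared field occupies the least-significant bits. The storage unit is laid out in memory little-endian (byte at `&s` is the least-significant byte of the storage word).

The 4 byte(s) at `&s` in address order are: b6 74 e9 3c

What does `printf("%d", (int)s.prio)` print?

[0]=0xb6 [1]=0x74 [2]=0xe9 [3]=0x3c (little-endian) → word 0x3ce974b6
prio:5 @ bit 0 → (0x3ce974b6>>0)&0x1f = 0x16  ←
mode:2 @ bit 5 → (0x3ce974b6>>5)&0x3 = 0x1
kind:4 @ bit 7 → (0x3ce974b6>>7)&0xf = 0x9
bank:17 @ bit 11 → (0x3ce974b6>>11)&0x1ffff = 0x19d2e
err:4 @ bit 28 → (0x3ce974b6>>28)&0xf = 0x3

22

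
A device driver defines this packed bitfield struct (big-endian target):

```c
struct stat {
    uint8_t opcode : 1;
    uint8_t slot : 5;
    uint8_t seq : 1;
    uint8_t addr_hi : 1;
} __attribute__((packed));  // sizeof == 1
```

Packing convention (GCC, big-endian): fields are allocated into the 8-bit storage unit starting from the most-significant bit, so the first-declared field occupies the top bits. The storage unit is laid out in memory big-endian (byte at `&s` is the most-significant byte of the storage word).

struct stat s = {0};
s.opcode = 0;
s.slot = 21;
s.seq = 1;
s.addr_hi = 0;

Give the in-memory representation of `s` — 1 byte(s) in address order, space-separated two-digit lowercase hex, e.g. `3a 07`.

56

opcode:1 = 0 → 0x0 << 7 → word 0x00
slot:5 = 21 → 0x15 << 2 → word 0x54
seq:1 = 1 → 0x1 << 1 → word 0x56
addr_hi:1 = 0 → 0x0 << 0 → word 0x56
word = 0x56 → big-endian bytes:
  [0]=0x56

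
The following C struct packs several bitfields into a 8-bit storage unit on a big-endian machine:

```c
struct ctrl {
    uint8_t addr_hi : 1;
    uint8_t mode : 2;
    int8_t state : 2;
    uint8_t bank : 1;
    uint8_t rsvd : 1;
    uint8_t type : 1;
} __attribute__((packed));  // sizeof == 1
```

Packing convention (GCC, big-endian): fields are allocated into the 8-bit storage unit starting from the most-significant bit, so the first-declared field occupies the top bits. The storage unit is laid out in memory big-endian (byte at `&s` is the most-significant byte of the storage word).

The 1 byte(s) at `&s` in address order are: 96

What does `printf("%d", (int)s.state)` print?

[0]=0x96 (big-endian) → word 0x96
addr_hi [7+:1] = (word>>7) & 0x1 = 1
mode [5+:2] = (word>>5) & 0x3 = 0
state [3+:2] = (word>>3) & 0x3 = 2  ←
bank [2+:1] = (word>>2) & 0x1 = 1
rsvd [1+:1] = (word>>1) & 0x1 = 1
type [0+:1] = (word>>0) & 0x1 = 0
state signed 2b, MSB=1: 2 - 4 = -2

-2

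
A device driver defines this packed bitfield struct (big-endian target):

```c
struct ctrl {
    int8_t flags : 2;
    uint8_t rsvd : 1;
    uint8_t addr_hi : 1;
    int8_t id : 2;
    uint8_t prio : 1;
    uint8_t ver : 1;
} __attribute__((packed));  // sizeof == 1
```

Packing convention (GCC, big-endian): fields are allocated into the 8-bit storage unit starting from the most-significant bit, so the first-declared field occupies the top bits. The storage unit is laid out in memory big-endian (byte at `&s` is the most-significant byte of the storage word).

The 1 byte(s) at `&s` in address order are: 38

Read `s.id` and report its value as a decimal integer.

-2

[0]=0x38 (big-endian) → word 0x38
flags [6+:2] = (word>>6) & 0x3 = 0
rsvd [5+:1] = (word>>5) & 0x1 = 1
addr_hi [4+:1] = (word>>4) & 0x1 = 1
id [2+:2] = (word>>2) & 0x3 = 2  ←
prio [1+:1] = (word>>1) & 0x1 = 0
ver [0+:1] = (word>>0) & 0x1 = 0
id signed 2b, MSB=1: 2 - 4 = -2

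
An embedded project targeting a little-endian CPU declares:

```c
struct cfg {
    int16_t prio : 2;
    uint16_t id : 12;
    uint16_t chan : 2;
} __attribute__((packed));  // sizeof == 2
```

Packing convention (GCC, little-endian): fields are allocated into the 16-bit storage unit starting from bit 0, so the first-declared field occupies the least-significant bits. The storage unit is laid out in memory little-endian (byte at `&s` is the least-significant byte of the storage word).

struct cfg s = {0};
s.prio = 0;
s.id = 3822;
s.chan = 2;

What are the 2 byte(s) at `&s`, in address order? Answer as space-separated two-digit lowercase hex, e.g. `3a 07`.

b8 bb

prio:2 = 0 → 0x0 << 0 → word 0x0000
id:12 = 3822 → 0xeee << 2 → word 0x3bb8
chan:2 = 2 → 0x2 << 14 → word 0xbbb8
word = 0xbbb8 → little-endian bytes:
  [0]=0xb8  [1]=0xbb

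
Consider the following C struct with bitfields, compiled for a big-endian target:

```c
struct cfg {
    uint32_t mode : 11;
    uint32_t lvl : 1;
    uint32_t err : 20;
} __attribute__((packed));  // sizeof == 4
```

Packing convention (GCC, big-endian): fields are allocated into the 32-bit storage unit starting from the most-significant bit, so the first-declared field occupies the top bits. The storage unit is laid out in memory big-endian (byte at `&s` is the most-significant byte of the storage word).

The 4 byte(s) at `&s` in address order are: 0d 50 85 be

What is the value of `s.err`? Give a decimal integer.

34238

[0]=0x0d [1]=0x50 [2]=0x85 [3]=0xbe (big-endian) → word 0x0d5085be
mode:11 @ bit 21 → (0x0d5085be>>21)&0x7ff = 0x6a
lvl:1 @ bit 20 → (0x0d5085be>>20)&0x1 = 0x1
err:20 @ bit 0 → (0x0d5085be>>0)&0xfffff = 0x85be  ←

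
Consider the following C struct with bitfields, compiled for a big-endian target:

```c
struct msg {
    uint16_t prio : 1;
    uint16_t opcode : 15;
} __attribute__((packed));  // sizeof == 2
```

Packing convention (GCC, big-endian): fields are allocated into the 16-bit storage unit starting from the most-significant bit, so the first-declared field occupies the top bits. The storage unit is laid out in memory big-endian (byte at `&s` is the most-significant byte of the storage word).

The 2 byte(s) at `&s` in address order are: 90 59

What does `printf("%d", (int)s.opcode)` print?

[0]=0x90 [1]=0x59 (big-endian) → word 0x9059
prio:1 @ bit 15 → (0x9059>>15)&0x1 = 0x1
opcode:15 @ bit 0 → (0x9059>>0)&0x7fff = 0x1059  ←

4185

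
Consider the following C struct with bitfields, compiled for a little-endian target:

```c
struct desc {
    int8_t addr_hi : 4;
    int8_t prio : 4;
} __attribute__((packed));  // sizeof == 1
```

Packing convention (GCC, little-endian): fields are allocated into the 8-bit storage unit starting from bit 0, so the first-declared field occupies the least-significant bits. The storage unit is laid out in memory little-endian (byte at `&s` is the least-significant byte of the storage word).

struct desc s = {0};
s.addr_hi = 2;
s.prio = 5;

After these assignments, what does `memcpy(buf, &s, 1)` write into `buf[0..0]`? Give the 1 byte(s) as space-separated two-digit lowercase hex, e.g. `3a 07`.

52

[0+:4] addr_hi=2 & 0xf = 0x2; word=0x02
[4+:4] prio=5 & 0xf = 0x5; word=0x52
word = 0x52 → little-endian bytes:
  [0]=0x52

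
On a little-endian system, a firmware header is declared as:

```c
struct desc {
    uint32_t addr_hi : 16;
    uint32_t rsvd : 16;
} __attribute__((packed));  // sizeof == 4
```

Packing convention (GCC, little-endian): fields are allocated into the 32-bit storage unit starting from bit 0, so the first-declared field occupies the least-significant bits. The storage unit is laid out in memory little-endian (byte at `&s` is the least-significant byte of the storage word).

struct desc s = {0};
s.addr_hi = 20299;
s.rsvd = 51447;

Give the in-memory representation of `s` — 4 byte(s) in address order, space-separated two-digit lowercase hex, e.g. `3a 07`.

4b 4f f7 c8

addr_hi:16 = 20299 → 0x4f4b << 0 → word 0x00004f4b
rsvd:16 = 51447 → 0xc8f7 << 16 → word 0xc8f74f4b
word = 0xc8f74f4b → little-endian bytes:
  [0]=0x4b  [1]=0x4f  [2]=0xf7  [3]=0xc8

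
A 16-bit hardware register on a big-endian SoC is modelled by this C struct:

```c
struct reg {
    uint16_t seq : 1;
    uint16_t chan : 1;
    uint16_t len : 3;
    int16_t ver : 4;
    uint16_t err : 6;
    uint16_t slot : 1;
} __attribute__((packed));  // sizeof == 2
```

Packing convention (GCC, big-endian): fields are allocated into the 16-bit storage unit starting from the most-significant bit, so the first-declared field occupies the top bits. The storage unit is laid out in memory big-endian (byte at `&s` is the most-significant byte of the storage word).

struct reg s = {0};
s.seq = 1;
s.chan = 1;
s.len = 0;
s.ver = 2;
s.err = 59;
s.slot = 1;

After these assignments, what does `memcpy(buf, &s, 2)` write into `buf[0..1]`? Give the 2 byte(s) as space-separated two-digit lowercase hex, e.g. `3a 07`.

c1 77

[15+:1] seq=1 & 0x1 = 0x1; word=0x8000
[14+:1] chan=1 & 0x1 = 0x1; word=0xc000
[11+:3] len=0 & 0x7 = 0x0; word=0xc000
[7+:4] ver=2 & 0xf = 0x2; word=0xc100
[1+:6] err=59 & 0x3f = 0x3b; word=0xc176
[0+:1] slot=1 & 0x1 = 0x1; word=0xc177
word = 0xc177 → big-endian bytes:
  [0]=0xc1  [1]=0x77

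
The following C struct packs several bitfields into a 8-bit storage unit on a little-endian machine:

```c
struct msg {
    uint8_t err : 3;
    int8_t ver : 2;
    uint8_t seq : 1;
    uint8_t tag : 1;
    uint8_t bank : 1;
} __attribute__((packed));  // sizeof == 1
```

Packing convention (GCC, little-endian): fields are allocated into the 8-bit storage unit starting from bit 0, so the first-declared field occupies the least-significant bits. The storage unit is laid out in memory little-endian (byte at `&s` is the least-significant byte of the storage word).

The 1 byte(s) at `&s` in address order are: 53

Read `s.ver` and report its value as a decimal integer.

-2

[0]=0x53 (little-endian) → word 0x53
err [0+:3] = (word>>0) & 0x7 = 3
ver [3+:2] = (word>>3) & 0x3 = 2  ←
seq [5+:1] = (word>>5) & 0x1 = 0
tag [6+:1] = (word>>6) & 0x1 = 1
bank [7+:1] = (word>>7) & 0x1 = 0
ver signed 2b, MSB=1: 2 - 4 = -2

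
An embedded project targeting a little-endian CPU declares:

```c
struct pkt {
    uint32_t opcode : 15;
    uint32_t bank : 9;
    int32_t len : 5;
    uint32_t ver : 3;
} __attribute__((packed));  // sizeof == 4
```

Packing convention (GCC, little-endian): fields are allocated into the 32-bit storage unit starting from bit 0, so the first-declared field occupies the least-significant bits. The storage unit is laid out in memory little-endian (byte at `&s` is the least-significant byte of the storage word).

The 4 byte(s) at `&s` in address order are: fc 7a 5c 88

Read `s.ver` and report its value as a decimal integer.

4

[0]=0xfc [1]=0x7a [2]=0x5c [3]=0x88 (little-endian) → word 0x885c7afc
opcode [0+:15] = (word>>0) & 0x7fff = 31484
bank [15+:9] = (word>>15) & 0x1ff = 184
len [24+:5] = (word>>24) & 0x1f = 8
ver [29+:3] = (word>>29) & 0x7 = 4  ←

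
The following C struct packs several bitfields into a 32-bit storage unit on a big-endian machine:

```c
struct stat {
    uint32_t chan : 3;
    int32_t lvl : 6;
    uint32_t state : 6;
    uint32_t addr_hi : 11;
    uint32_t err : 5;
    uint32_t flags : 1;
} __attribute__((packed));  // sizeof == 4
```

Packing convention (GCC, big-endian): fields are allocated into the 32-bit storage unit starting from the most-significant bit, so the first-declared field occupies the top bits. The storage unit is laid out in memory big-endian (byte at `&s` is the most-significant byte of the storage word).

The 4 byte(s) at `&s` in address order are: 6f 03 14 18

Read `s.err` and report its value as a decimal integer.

[0]=0x6f [1]=0x03 [2]=0x14 [3]=0x18 (big-endian) → word 0x6f031418
chan [29+:3] = (word>>29) & 0x7 = 3
lvl [23+:6] = (word>>23) & 0x3f = 30
state [17+:6] = (word>>17) & 0x3f = 1
addr_hi [6+:11] = (word>>6) & 0x7ff = 1104
err [1+:5] = (word>>1) & 0x1f = 12  ←
flags [0+:1] = (word>>0) & 0x1 = 0

12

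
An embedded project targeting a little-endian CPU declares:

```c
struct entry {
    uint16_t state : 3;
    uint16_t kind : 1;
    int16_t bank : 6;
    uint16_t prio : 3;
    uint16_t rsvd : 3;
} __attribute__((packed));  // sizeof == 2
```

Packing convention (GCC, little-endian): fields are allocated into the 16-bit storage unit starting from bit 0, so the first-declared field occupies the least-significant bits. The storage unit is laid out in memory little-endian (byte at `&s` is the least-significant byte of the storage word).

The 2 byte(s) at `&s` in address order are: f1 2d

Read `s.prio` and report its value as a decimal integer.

[0]=0xf1 [1]=0x2d (little-endian) → word 0x2df1
state [0+:3] = (word>>0) & 0x7 = 1
kind [3+:1] = (word>>3) & 0x1 = 0
bank [4+:6] = (word>>4) & 0x3f = 31
prio [10+:3] = (word>>10) & 0x7 = 3  ←
rsvd [13+:3] = (word>>13) & 0x7 = 1

3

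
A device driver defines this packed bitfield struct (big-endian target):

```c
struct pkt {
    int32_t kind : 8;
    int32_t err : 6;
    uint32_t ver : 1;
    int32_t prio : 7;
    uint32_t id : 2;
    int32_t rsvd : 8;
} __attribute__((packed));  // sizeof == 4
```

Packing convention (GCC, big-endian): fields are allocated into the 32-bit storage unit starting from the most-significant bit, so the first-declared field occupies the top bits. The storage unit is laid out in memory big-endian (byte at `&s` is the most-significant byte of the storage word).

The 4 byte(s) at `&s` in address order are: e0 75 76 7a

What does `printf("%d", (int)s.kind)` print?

-32

[0]=0xe0 [1]=0x75 [2]=0x76 [3]=0x7a (big-endian) → word 0xe075767a
kind [24+:8] = (word>>24) & 0xff = 224  ←
err [18+:6] = (word>>18) & 0x3f = 29
ver [17+:1] = (word>>17) & 0x1 = 0
prio [10+:7] = (word>>10) & 0x7f = 93
id [8+:2] = (word>>8) & 0x3 = 2
rsvd [0+:8] = (word>>0) & 0xff = 122
kind signed 8b, MSB=1: 224 - 256 = -32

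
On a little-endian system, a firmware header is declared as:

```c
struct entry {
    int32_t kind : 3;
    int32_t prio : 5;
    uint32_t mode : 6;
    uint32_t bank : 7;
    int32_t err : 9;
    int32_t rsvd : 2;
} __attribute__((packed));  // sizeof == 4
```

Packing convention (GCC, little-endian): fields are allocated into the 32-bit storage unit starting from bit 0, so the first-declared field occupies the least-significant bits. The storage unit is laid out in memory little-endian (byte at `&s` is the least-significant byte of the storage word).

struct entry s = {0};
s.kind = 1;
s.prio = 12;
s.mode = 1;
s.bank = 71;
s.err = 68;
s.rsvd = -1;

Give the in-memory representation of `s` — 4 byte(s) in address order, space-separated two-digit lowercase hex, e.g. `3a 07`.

kind:3 = 1 → 0x1 << 0 → word 0x00000001
prio:5 = 12 → 0xc << 3 → word 0x00000061
mode:6 = 1 → 0x1 << 8 → word 0x00000161
bank:7 = 71 → 0x47 << 14 → word 0x0011c161
err:9 = 68 → 0x44 << 21 → word 0x0891c161
rsvd:2 = -1 → 0x3 << 30 → word 0xc891c161
word = 0xc891c161 → little-endian bytes:
  [0]=0x61  [1]=0xc1  [2]=0x91  [3]=0xc8

61 c1 91 c8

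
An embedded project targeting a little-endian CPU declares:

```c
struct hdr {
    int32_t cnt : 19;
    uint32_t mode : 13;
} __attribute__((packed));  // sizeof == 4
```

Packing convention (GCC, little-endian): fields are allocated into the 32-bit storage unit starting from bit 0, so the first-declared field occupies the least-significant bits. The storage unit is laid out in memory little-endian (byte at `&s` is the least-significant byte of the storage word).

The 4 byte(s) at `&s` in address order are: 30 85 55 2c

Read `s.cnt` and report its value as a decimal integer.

[0]=0x30 [1]=0x85 [2]=0x55 [3]=0x2c (little-endian) → word 0x2c558530
cnt:19 @ bit 0 → (0x2c558530>>0)&0x7ffff = 0x58530  ←
mode:13 @ bit 19 → (0x2c558530>>19)&0x1fff = 0x58a
cnt signed 19b, MSB=1: 361776 - 524288 = -162512

-162512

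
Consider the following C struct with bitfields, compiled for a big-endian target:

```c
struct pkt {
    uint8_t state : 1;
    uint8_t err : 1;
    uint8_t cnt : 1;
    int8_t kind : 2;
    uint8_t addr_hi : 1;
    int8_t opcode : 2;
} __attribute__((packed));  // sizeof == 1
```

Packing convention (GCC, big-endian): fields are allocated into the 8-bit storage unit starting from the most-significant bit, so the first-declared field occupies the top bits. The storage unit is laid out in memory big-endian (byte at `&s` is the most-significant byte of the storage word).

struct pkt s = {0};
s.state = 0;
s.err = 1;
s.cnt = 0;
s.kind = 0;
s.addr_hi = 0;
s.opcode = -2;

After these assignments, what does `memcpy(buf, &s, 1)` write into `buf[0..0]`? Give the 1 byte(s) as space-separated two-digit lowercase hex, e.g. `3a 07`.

state:1 = 0 → 0x0 << 7 → word 0x00
err:1 = 1 → 0x1 << 6 → word 0x40
cnt:1 = 0 → 0x0 << 5 → word 0x40
kind:2 = 0 → 0x0 << 3 → word 0x40
addr_hi:1 = 0 → 0x0 << 2 → word 0x40
opcode:2 = -2 → 0x2 << 0 → word 0x42
word = 0x42 → big-endian bytes:
  [0]=0x42

42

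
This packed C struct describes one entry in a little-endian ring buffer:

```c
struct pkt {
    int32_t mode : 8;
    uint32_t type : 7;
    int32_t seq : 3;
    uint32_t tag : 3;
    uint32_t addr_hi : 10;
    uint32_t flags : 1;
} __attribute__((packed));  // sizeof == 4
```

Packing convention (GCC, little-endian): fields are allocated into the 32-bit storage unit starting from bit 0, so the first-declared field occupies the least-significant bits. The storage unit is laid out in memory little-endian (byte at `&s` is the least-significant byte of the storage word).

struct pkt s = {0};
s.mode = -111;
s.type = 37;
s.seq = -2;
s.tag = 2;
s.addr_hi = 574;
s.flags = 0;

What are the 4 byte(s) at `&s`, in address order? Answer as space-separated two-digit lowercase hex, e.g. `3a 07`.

91 25 cb 47

mode:8 = -111 → 0x91 << 0 → word 0x00000091
type:7 = 37 → 0x25 << 8 → word 0x00002591
seq:3 = -2 → 0x6 << 15 → word 0x00032591
tag:3 = 2 → 0x2 << 18 → word 0x000b2591
addr_hi:10 = 574 → 0x23e << 21 → word 0x47cb2591
flags:1 = 0 → 0x0 << 31 → word 0x47cb2591
word = 0x47cb2591 → little-endian bytes:
  [0]=0x91  [1]=0x25  [2]=0xcb  [3]=0x47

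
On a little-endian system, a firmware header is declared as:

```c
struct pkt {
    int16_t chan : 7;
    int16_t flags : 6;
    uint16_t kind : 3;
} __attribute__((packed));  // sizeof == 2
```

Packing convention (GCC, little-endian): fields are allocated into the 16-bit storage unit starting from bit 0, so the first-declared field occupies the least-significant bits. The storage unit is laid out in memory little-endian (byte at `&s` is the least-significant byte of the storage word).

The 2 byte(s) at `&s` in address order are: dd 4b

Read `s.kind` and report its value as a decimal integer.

[0]=0xdd [1]=0x4b (little-endian) → word 0x4bdd
chan:7 @ bit 0 → (0x4bdd>>0)&0x7f = 0x5d
flags:6 @ bit 7 → (0x4bdd>>7)&0x3f = 0x17
kind:3 @ bit 13 → (0x4bdd>>13)&0x7 = 0x2  ←

2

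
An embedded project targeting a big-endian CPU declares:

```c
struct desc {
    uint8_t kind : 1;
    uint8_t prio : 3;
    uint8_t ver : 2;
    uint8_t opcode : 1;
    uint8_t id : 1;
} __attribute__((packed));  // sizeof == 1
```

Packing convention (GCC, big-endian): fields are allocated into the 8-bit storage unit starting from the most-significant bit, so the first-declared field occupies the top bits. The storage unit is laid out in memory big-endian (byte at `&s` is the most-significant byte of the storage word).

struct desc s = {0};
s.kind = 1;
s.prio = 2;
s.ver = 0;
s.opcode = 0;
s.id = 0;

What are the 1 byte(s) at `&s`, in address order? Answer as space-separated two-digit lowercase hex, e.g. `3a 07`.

a0

kind:1 = 1 → 0x1 << 7 → word 0x80
prio:3 = 2 → 0x2 << 4 → word 0xa0
ver:2 = 0 → 0x0 << 2 → word 0xa0
opcode:1 = 0 → 0x0 << 1 → word 0xa0
id:1 = 0 → 0x0 << 0 → word 0xa0
word = 0xa0 → big-endian bytes:
  [0]=0xa0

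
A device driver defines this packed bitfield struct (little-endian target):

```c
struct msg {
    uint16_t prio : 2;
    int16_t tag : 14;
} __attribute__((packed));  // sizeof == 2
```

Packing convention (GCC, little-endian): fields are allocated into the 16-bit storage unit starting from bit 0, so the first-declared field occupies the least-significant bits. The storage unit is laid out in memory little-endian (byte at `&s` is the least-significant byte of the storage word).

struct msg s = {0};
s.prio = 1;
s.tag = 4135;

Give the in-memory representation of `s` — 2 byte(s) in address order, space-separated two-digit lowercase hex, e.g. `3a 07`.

prio:2 = 1 → 0x1 << 0 → word 0x0001
tag:14 = 4135 → 0x1027 << 2 → word 0x409d
word = 0x409d → little-endian bytes:
  [0]=0x9d  [1]=0x40

9d 40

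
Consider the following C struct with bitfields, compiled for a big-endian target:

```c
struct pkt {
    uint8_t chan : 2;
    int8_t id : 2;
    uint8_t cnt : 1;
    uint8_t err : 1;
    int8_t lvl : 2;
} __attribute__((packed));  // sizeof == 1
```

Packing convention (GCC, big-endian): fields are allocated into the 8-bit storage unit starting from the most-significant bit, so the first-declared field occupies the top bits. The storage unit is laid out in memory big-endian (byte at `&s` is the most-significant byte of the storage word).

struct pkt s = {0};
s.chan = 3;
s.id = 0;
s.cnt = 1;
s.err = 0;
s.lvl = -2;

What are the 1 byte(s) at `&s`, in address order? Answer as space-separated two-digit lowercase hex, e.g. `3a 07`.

ca

[6+:2] chan=3 & 0x3 = 0x3; word=0xc0
[4+:2] id=0 & 0x3 = 0x0; word=0xc0
[3+:1] cnt=1 & 0x1 = 0x1; word=0xc8
[2+:1] err=0 & 0x1 = 0x0; word=0xc8
[0+:2] lvl=-2 & 0x3 = 0x2; word=0xca
word = 0xca → big-endian bytes:
  [0]=0xca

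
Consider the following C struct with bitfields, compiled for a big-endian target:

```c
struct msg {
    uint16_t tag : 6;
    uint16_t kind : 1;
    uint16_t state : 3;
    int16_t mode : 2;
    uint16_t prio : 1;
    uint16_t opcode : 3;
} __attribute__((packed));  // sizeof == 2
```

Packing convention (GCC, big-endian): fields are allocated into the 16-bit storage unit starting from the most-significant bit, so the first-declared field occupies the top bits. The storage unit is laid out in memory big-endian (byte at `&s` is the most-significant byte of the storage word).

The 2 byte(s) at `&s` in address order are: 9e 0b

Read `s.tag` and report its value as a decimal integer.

[0]=0x9e [1]=0x0b (big-endian) → word 0x9e0b
tag:6 @ bit 10 → (0x9e0b>>10)&0x3f = 0x27  ←
kind:1 @ bit 9 → (0x9e0b>>9)&0x1 = 0x1
state:3 @ bit 6 → (0x9e0b>>6)&0x7 = 0x0
mode:2 @ bit 4 → (0x9e0b>>4)&0x3 = 0x0
prio:1 @ bit 3 → (0x9e0b>>3)&0x1 = 0x1
opcode:3 @ bit 0 → (0x9e0b>>0)&0x7 = 0x3

39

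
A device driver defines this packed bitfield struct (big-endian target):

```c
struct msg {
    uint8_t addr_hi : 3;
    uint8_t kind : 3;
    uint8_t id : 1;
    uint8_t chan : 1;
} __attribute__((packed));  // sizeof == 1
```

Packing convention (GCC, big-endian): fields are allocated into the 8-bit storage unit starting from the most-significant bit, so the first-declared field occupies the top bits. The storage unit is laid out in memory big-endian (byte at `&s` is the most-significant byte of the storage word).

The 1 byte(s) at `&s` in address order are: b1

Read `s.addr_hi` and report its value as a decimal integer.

5

[0]=0xb1 (big-endian) → word 0xb1
addr_hi [5+:3] = (word>>5) & 0x7 = 5  ←
kind [2+:3] = (word>>2) & 0x7 = 4
id [1+:1] = (word>>1) & 0x1 = 0
chan [0+:1] = (word>>0) & 0x1 = 1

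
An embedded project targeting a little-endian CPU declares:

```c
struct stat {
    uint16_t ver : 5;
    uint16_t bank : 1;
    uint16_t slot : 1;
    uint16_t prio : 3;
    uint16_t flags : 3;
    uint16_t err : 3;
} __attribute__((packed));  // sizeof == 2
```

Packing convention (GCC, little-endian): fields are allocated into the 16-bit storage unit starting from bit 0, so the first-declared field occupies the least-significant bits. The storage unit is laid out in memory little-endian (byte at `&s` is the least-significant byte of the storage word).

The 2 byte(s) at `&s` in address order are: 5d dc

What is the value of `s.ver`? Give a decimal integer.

[0]=0x5d [1]=0xdc (little-endian) → word 0xdc5d
ver:5 @ bit 0 → (0xdc5d>>0)&0x1f = 0x1d  ←
bank:1 @ bit 5 → (0xdc5d>>5)&0x1 = 0x0
slot:1 @ bit 6 → (0xdc5d>>6)&0x1 = 0x1
prio:3 @ bit 7 → (0xdc5d>>7)&0x7 = 0x0
flags:3 @ bit 10 → (0xdc5d>>10)&0x7 = 0x7
err:3 @ bit 13 → (0xdc5d>>13)&0x7 = 0x6

29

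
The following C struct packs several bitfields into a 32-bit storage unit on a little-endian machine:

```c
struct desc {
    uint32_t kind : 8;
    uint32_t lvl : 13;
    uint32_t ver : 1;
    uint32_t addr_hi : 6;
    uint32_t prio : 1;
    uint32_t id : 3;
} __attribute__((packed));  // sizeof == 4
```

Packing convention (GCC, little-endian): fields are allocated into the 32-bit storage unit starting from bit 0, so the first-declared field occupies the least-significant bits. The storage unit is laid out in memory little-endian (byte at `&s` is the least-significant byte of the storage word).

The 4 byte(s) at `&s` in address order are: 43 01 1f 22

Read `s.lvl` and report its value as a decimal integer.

7937

[0]=0x43 [1]=0x01 [2]=0x1f [3]=0x22 (little-endian) → word 0x221f0143
kind [0+:8] = (word>>0) & 0xff = 67
lvl [8+:13] = (word>>8) & 0x1fff = 7937  ←
ver [21+:1] = (word>>21) & 0x1 = 0
addr_hi [22+:6] = (word>>22) & 0x3f = 8
prio [28+:1] = (word>>28) & 0x1 = 0
id [29+:3] = (word>>29) & 0x7 = 1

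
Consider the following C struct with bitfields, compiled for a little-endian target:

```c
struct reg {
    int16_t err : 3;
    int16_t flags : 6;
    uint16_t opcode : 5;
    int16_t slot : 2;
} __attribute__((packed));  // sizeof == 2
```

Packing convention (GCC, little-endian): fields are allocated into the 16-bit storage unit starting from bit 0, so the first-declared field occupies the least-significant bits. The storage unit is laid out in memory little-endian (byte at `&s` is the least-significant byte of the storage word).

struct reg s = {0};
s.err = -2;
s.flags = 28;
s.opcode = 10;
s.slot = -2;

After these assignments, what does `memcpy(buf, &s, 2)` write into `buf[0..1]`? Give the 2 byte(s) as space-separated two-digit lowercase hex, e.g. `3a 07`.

err (3b) val=-2 bits=0x6 at bit 0: 0x0006
flags (6b) val=28 bits=0x1c at bit 3: 0x00e6
opcode (5b) val=10 bits=0xa at bit 9: 0x14e6
slot (2b) val=-2 bits=0x2 at bit 14: 0x94e6
word = 0x94e6 → little-endian bytes:
  [0]=0xe6  [1]=0x94

e6 94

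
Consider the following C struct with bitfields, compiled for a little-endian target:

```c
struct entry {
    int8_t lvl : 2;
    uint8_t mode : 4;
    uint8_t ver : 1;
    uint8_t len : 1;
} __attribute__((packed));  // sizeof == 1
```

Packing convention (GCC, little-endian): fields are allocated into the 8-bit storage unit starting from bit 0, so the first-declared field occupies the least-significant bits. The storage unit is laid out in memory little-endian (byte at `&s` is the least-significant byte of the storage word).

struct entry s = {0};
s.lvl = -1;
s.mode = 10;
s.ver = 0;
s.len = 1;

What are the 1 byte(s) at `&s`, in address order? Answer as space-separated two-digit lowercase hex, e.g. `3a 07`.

[0+:2] lvl=-1 & 0x3 = 0x3; word=0x03
[2+:4] mode=10 & 0xf = 0xa; word=0x2b
[6+:1] ver=0 & 0x1 = 0x0; word=0x2b
[7+:1] len=1 & 0x1 = 0x1; word=0xab
word = 0xab → little-endian bytes:
  [0]=0xab

ab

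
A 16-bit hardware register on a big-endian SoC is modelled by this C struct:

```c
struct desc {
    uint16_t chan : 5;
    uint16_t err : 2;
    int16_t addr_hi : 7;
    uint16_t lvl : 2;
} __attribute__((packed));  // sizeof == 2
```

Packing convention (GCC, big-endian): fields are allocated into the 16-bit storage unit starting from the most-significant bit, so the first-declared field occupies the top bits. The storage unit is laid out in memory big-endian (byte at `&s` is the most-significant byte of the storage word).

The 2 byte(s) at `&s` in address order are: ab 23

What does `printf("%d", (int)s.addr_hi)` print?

[0]=0xab [1]=0x23 (big-endian) → word 0xab23
chan:5 @ bit 11 → (0xab23>>11)&0x1f = 0x15
err:2 @ bit 9 → (0xab23>>9)&0x3 = 0x1
addr_hi:7 @ bit 2 → (0xab23>>2)&0x7f = 0x48  ←
lvl:2 @ bit 0 → (0xab23>>0)&0x3 = 0x3
addr_hi signed 7b, MSB=1: 72 - 128 = -56

-56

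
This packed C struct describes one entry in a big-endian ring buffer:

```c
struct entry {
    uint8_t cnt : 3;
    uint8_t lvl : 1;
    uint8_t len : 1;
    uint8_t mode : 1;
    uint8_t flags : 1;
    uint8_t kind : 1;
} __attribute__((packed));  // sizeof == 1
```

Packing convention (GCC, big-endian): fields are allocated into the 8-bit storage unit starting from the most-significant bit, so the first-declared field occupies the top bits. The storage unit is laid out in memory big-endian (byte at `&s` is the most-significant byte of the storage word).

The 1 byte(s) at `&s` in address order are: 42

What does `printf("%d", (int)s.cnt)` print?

2

[0]=0x42 (big-endian) → word 0x42
cnt [5+:3] = (word>>5) & 0x7 = 2  ←
lvl [4+:1] = (word>>4) & 0x1 = 0
len [3+:1] = (word>>3) & 0x1 = 0
mode [2+:1] = (word>>2) & 0x1 = 0
flags [1+:1] = (word>>1) & 0x1 = 1
kind [0+:1] = (word>>0) & 0x1 = 0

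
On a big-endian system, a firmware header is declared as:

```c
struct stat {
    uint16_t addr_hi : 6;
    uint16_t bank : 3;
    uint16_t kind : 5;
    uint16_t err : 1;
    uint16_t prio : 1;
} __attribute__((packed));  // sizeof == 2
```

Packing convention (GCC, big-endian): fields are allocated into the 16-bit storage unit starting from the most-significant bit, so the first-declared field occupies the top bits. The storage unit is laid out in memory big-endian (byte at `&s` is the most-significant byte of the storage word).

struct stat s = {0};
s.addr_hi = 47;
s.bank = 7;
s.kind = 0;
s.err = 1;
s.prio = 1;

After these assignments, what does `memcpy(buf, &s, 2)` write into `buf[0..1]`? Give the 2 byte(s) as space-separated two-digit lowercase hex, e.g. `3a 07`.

addr_hi:6 = 47 → 0x2f << 10 → word 0xbc00
bank:3 = 7 → 0x7 << 7 → word 0xbf80
kind:5 = 0 → 0x0 << 2 → word 0xbf80
err:1 = 1 → 0x1 << 1 → word 0xbf82
prio:1 = 1 → 0x1 << 0 → word 0xbf83
word = 0xbf83 → big-endian bytes:
  [0]=0xbf  [1]=0x83

bf 83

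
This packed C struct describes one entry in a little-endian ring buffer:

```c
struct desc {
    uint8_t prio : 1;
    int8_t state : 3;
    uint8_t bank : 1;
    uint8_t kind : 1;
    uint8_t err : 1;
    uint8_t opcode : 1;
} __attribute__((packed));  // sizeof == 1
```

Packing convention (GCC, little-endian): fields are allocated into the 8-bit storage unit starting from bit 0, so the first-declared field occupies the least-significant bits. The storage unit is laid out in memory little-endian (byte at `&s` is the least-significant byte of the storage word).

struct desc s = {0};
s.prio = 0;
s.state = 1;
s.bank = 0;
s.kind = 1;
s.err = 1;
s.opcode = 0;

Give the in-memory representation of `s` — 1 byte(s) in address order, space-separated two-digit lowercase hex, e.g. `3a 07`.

prio:1 = 0 → 0x0 << 0 → word 0x00
state:3 = 1 → 0x1 << 1 → word 0x02
bank:1 = 0 → 0x0 << 4 → word 0x02
kind:1 = 1 → 0x1 << 5 → word 0x22
err:1 = 1 → 0x1 << 6 → word 0x62
opcode:1 = 0 → 0x0 << 7 → word 0x62
word = 0x62 → little-endian bytes:
  [0]=0x62

62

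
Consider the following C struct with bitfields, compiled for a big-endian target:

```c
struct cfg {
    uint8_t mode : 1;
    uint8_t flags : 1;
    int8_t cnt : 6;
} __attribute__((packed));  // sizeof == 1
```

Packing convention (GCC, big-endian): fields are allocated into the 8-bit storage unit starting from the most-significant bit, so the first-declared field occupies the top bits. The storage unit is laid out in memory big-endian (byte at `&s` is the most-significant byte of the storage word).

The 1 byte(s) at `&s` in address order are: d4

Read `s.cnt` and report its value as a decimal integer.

[0]=0xd4 (big-endian) → word 0xd4
mode [7+:1] = (word>>7) & 0x1 = 1
flags [6+:1] = (word>>6) & 0x1 = 1
cnt [0+:6] = (word>>0) & 0x3f = 20  ←
cnt signed 6b, MSB=0: value = 20

20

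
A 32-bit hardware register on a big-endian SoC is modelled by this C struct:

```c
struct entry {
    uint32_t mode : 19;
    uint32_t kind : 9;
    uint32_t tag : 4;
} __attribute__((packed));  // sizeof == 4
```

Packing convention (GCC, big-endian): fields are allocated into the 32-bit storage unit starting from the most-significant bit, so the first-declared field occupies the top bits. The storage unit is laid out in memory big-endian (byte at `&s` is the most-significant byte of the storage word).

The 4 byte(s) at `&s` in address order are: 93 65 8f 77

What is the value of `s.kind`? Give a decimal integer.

[0]=0x93 [1]=0x65 [2]=0x8f [3]=0x77 (big-endian) → word 0x93658f77
mode:19 @ bit 13 → (0x93658f77>>13)&0x7ffff = 0x49b2c
kind:9 @ bit 4 → (0x93658f77>>4)&0x1ff = 0xf7  ←
tag:4 @ bit 0 → (0x93658f77>>0)&0xf = 0x7

247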